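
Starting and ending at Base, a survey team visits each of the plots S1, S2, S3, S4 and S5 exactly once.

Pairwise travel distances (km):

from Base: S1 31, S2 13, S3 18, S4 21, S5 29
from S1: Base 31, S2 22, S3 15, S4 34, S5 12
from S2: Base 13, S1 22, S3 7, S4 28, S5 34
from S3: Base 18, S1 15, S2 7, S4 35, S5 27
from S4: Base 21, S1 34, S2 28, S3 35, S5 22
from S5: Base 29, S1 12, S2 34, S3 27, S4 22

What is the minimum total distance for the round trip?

Shortest round trip = 90 km.

There are 60 distinct closed tours to check (reversals are equivalent).
Base - S1 - S2 - S3 - S4 - S5 - Base: 31+22+7+35+22+29 = 146
Base - S1 - S2 - S3 - S5 - S4 - Base: 31+22+7+27+22+21 = 130
Base - S1 - S2 - S4 - S3 - S5 - Base: 31+22+28+35+27+29 = 172
Base - S1 - S2 - S4 - S5 - S3 - Base: 31+22+28+22+27+18 = 148
Base - S1 - S2 - S5 - S3 - S4 - Base: 31+22+34+27+35+21 = 170
Base - S1 - S2 - S5 - S4 - S3 - Base: 31+22+34+22+35+18 = 162
Base - S1 - S3 - S2 - S4 - S5 - Base: 31+15+7+28+22+29 = 132
Base - S1 - S3 - S2 - S5 - S4 - Base: 31+15+7+34+22+21 = 130
Base - S1 - S3 - S4 - S2 - S5 - Base: 31+15+35+28+34+29 = 172
Base - S1 - S3 - S4 - S5 - S2 - Base: 31+15+35+22+34+13 = 150
Base - S1 - S3 - S5 - S2 - S4 - Base: 31+15+27+34+28+21 = 156
Base - S1 - S3 - S5 - S4 - S2 - Base: 31+15+27+22+28+13 = 136
Base - S1 - S4 - S2 - S3 - S5 - Base: 31+34+28+7+27+29 = 156
Base - S1 - S4 - S2 - S5 - S3 - Base: 31+34+28+34+27+18 = 172
… (46 more)
Base - S2 - S3 - S1 - S5 - S4 - Base: 13+7+15+12+22+21 = 90  ← best
The minimum is 90.
One optimal route: Base → S2 → S3 → S1 → S5 → S4 → Base (or its reverse).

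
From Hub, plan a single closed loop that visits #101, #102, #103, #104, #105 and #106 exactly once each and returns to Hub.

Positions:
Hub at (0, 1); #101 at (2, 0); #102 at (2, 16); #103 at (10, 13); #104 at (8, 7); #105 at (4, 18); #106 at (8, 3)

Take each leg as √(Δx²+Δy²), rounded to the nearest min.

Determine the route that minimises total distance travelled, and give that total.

45 min — the shortest possible round trip.

Hub→#101→#102→#103→#104→#105→#106→Hub: 2+16+9+6+12+16+8 = 69
Hub→#101→#102→#103→#104→#106→#105→Hub: 2+16+9+6+4+16+17 = 70
Hub→#101→#102→#103→#105→#104→#106→Hub: 2+16+9+8+12+4+8 = 59
Hub→#101→#102→#103→#105→#106→#104→Hub: 2+16+9+8+16+4+10 = 65
Hub→#101→#102→#103→#106→#104→#105→Hub: 2+16+9+10+4+12+17 = 70
Hub→#101→#102→#103→#106→#105→#104→Hub: 2+16+9+10+16+12+10 = 75
Hub→#101→#102→#104→#103→#105→#106→Hub: 2+16+11+6+8+16+8 = 67
Hub→#101→#102→#104→#103→#106→#105→Hub: 2+16+11+6+10+16+17 = 78
… (352 more)
Hub→#101→#106→#104→#103→#105→#102→Hub: 2+7+4+6+8+3+15 = 45  ← best
The minimum is 45.
One optimal route: Hub → #101 → #106 → #104 → #103 → #105 → #102 → Hub (or its reverse).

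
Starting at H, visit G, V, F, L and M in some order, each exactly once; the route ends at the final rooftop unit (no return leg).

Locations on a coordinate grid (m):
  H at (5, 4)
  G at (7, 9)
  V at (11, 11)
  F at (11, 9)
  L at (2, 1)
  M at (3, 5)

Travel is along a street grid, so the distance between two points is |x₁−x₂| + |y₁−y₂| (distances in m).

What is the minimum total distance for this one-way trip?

There are 5! = 120 possible orderings.
H - G - V - F - L - M: 7+6+2+17+5 = 37
H - G - V - F - M - L: 7+6+2+12+5 = 32
H - G - V - L - F - M: 7+6+19+17+12 = 61
H - G - V - L - M - F: 7+6+19+5+12 = 49
H - G - V - M - F - L: 7+6+14+12+17 = 56
H - G - V - M - L - F: 7+6+14+5+17 = 49
H - G - F - V - L - M: 7+4+2+19+5 = 37
H - G - F - V - M - L: 7+4+2+14+5 = 32
H - G - F - L - V - M: 7+4+17+19+14 = 61
H - G - F - L - M - V: 7+4+17+5+14 = 47
H - G - F - M - V - L: 7+4+12+14+19 = 56
H - G - F - M - L - V: 7+4+12+5+19 = 47
H - G - L - V - F - M: 7+13+19+2+12 = 53
H - G - L - V - M - F: 7+13+19+14+12 = 65
… (106 more)
H - L - M - G - F - V: 6+5+8+4+2 = 25  ← best
The minimum is 25.
One shortest path: H → L → M → G → F → V.

Minimum one-way distance = 25 m.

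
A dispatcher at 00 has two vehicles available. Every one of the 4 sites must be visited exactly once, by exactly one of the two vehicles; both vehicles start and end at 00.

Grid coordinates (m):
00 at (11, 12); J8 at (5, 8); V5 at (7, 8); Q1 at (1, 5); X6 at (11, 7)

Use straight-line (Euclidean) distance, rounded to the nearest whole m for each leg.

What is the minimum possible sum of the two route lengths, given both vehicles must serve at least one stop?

Check every non-empty split of the stops between the two vehicles; for each half take its own optimal tour:
  {J8} + {V5, Q1, X6}: 14 + 28 = 42
  {V5} + {J8, Q1, X6}: 12 + 27 = 39
  {J8, V5} + {Q1, X6}: 15 + 27 = 42
  {Q1} + {J8, V5, X6}: 24 + 18 = 42
  {J8, Q1} + {V5, X6}: 24 + 15 = 39
  {V5, Q1} + {J8, X6}: 25 + 18 = 43
  … (7 splits in total)
  {J8, V5, Q1} + {X6}: 25 + 10 = 35  ← best
Best: vehicle 1 00 → J8 → Q1 → V5 → 00 = 25; vehicle 2 00 → X6 → 00 = 10; combined 35.

Minimum combined distance: 35 m.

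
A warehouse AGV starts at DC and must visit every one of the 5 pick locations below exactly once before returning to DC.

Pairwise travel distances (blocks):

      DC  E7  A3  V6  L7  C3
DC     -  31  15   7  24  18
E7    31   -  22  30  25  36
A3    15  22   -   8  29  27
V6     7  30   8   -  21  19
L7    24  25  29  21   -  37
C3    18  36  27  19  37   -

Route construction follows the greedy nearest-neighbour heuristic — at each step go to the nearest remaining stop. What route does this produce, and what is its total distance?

117 blocks along DC → V6 → A3 → E7 → L7 → C3 → DC.

From DC: distances to unvisited — V6=7, A3=15, C3=18, L7=24, E7=31. Nearest is V6 (7).
From V6: distances to unvisited — A3=8, C3=19, L7=21, E7=30. Nearest is A3 (8).
From A3: distances to unvisited — E7=22, C3=27, L7=29. Nearest is E7 (22).
From E7: distances to unvisited — L7=25, C3=36. Nearest is L7 (25).
From L7: distances to unvisited — C3=37. Nearest is C3 (37).
Return C3→DC: 18.
Total = 7 + 8 + 22 + 25 + 37 + 18 = 117.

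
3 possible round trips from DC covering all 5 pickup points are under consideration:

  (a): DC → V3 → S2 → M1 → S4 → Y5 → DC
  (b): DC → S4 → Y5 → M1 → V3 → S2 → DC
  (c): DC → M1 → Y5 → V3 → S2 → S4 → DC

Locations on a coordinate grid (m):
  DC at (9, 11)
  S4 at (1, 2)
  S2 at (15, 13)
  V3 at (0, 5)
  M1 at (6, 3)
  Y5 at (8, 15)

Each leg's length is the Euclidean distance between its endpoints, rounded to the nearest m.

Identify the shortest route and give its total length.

Shortest is (a), total 65 m.

(a): 11 + 17 + 13 + 5 + 15 + 4 = 65
(b): 12 + 15 + 12 + 6 + 17 + 6 = 68
(c): 9 + 12 + 13 + 17 + 18 + 12 = 81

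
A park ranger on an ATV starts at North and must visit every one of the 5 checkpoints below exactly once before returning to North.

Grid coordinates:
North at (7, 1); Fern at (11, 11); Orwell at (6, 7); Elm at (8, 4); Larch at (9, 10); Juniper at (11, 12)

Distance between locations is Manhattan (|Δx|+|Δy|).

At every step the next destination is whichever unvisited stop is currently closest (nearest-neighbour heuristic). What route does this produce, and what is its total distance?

34 along North → Elm → Orwell → Larch → Fern → Juniper → North.

From North: distances to unvisited — Elm=4, Orwell=7, Larch=11, Fern=14, Juniper=15. Nearest is Elm (4).
From Elm: distances to unvisited — Orwell=5, Larch=7, Fern=10, Juniper=11. Nearest is Orwell (5).
From Orwell: distances to unvisited — Larch=6, Fern=9, Juniper=10. Nearest is Larch (6).
From Larch: distances to unvisited — Fern=3, Juniper=4. Nearest is Fern (3).
From Fern: distances to unvisited — Juniper=1. Nearest is Juniper (1).
Return Juniper→North: 15.
Total = 4 + 5 + 6 + 3 + 1 + 15 = 34.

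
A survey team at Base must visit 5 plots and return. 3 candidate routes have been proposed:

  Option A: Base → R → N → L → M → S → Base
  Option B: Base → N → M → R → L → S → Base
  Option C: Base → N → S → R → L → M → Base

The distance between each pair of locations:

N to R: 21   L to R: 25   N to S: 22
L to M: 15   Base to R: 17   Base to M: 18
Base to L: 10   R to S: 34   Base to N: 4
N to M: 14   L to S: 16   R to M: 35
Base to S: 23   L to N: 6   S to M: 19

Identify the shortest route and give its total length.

Shortest is Option A, total 101.

Option A: 17 + 21 + 6 + 15 + 19 + 23 = 101
Option B: 4 + 14 + 35 + 25 + 16 + 23 = 117
Option C: 4 + 22 + 34 + 25 + 15 + 18 = 118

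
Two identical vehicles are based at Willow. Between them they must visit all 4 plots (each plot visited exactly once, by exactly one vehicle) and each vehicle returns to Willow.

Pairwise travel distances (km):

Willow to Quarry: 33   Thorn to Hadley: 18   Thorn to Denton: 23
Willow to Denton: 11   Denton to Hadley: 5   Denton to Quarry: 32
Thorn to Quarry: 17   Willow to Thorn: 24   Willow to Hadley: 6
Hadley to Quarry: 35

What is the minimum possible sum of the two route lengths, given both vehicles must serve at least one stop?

Check every non-empty split of the stops between the two vehicles; for each half take its own optimal tour:
  {Thorn} + {Denton, Hadley, Quarry}: 48 + 76 = 124
  {Denton} + {Thorn, Hadley, Quarry}: 22 + 74 = 96
  {Thorn, Denton} + {Hadley, Quarry}: 58 + 74 = 132
  {Hadley} + {Thorn, Denton, Quarry}: 12 + 84 = 96
  {Thorn, Hadley} + {Denton, Quarry}: 48 + 76 = 124
  {Denton, Hadley} + {Thorn, Quarry}: 22 + 74 = 96
  … (7 splits in total)
Best: vehicle 1 Willow → Denton → Willow = 22; vehicle 2 Willow → Hadley → Thorn → Quarry → Willow = 74; combined 96.

96 km — the smallest possible combined total.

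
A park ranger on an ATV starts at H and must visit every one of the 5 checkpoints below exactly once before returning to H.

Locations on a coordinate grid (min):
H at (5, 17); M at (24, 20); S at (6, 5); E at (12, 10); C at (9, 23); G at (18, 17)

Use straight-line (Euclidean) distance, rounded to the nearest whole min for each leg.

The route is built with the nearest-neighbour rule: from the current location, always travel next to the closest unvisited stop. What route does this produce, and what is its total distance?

At H the remaining stops are C 7, E 10, S 12, G 13, M 19; go to C.
At C the remaining stops are G 11, E 13, M 15, S 18; go to G.
At G the remaining stops are M 7, E 9, S 17; go to M.
At M the remaining stops are E 16, S 23; go to E.
At E the remaining stops are S 8; go to S.
Return S→H: 12.
Total = 7 + 11 + 7 + 16 + 8 + 12 = 61.

61 min along H → C → G → M → E → S → H.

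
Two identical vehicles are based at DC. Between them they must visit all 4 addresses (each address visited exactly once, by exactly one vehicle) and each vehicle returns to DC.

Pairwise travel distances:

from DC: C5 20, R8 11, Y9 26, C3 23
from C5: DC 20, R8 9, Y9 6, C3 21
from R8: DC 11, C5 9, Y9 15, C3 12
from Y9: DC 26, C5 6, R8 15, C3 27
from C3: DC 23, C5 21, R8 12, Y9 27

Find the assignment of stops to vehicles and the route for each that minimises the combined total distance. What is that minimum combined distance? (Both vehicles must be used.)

Minimum combined distance: 98.

There are 2^3 − 1 = 7 ways to divide the 4 stops into two non-empty groups. For each, the best each vehicle can do is its own shortest tour through its group:
  {C5} + {R8, Y9, C3}: 40 + 76 = 116
  {R8} + {C5, Y9, C3}: 22 + 76 = 98
  {C5, R8} + {Y9, C3}: 40 + 76 = 116
  {Y9} + {C5, R8, C3}: 52 + 64 = 116
  {C5, Y9} + {R8, C3}: 52 + 46 = 98
  {R8, Y9} + {C5, C3}: 52 + 64 = 116
  … (7 splits in total)
Best: vehicle 1 DC → R8 → DC = 22; vehicle 2 DC → C5 → Y9 → C3 → DC = 76; combined 98.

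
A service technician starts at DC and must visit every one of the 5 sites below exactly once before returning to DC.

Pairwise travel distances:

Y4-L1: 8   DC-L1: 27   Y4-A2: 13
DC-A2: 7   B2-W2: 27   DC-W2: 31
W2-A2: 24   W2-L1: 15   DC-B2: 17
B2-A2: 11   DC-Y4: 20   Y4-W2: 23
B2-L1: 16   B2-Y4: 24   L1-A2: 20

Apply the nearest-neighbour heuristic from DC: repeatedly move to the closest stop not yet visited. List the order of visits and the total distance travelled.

DC → [A2:7 / B2:17 / Y4:20 / L1:27 / W2:31] → A2 (7)
A2 → [B2:11 / Y4:13 / L1:20 / W2:24] → B2 (11)
B2 → [L1:16 / Y4:24 / W2:27] → L1 (16)
L1 → [Y4:8 / W2:15] → Y4 (8)
Y4 → [W2:23] → W2 (23)
Return W2→DC: 31.
Total = 7 + 11 + 16 + 8 + 23 + 31 = 96.

96 along DC → A2 → B2 → L1 → Y4 → W2 → DC.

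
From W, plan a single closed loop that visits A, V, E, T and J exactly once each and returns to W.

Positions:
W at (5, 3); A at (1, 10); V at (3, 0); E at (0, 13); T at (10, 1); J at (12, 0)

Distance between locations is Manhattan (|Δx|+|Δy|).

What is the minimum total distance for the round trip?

With 5 stops there are 5!/2 = 60 distinct round trips (a route and its reverse cost the same).
W - A - V - E - T - J - W: 11+12+16+22+3+10 = 74
W - A - V - E - J - T - W: 11+12+16+25+3+7 = 74
W - A - V - T - E - J - W: 11+12+8+22+25+10 = 88
W - A - V - T - J - E - W: 11+12+8+3+25+15 = 74
W - A - V - J - E - T - W: 11+12+9+25+22+7 = 86
W - A - V - J - T - E - W: 11+12+9+3+22+15 = 72
W - A - E - V - T - J - W: 11+4+16+8+3+10 = 52
W - A - E - V - J - T - W: 11+4+16+9+3+7 = 50
W - A - E - T - V - J - W: 11+4+22+8+9+10 = 64
W - A - E - T - J - V - W: 11+4+22+3+9+5 = 54
W - A - E - J - V - T - W: 11+4+25+9+8+7 = 64
W - A - E - J - T - V - W: 11+4+25+3+8+5 = 56
W - A - T - V - E - J - W: 11+18+8+16+25+10 = 88
W - A - T - V - J - E - W: 11+18+8+9+25+15 = 86
… (46 more)
The minimum is 50.
One optimal route: W → A → E → V → J → T → W (or its reverse).

50 — the shortest possible round trip.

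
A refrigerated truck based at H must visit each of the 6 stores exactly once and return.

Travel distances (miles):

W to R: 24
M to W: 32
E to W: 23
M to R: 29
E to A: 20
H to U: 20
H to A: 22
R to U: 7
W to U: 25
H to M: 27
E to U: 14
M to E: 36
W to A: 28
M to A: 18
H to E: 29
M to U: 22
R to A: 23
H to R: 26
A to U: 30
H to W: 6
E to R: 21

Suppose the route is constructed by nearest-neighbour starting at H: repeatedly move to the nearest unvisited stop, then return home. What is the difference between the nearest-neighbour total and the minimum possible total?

2 miles longer than the optimal tour.

From H: W=6, U=20, A=22, R=26, M=27, E=29 → choose W (6).
From W: E=23, R=24, U=25, A=28, M=32 → choose E (23).
From E: U=14, A=20, R=21, M=36 → choose U (14).
From U: R=7, M=22, A=30 → choose R (7).
From R: A=23, M=29 → choose A (23).
From A: M=18 → choose M (18).
NN route H → W → E → U → R → A → M → H costs 118.
Optimal: H → M → A → E → U → R → W → H costs 116 (by enumerating all 360 distinct tours).
Excess = 118 − 116 = 2.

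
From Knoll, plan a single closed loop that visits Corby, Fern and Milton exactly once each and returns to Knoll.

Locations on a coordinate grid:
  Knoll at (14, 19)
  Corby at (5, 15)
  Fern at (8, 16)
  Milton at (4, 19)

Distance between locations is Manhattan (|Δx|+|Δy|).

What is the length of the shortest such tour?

Shortest round trip = 28.

Knoll→Corby→Fern→Milton→Knoll: 13+4+7+10 = 34
Knoll→Corby→Milton→Fern→Knoll: 13+5+7+9 = 34
Knoll→Fern→Corby→Milton→Knoll: 9+4+5+10 = 28
The minimum is 28.
One optimal route: Knoll → Fern → Corby → Milton → Knoll (or its reverse).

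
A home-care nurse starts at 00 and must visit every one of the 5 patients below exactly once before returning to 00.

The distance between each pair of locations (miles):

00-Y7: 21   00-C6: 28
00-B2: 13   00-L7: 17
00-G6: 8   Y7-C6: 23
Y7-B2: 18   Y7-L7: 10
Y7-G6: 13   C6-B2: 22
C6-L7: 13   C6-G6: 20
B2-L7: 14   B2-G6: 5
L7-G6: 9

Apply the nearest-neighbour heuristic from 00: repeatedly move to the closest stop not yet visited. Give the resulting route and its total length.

Total distance 88 miles via the nearest-neighbour route 00 → G6 → B2 → L7 → Y7 → C6 → 00.

00 → [G6:8 / B2:13 / L7:17 / Y7:21 / C6:28] → G6 (8)
G6 → [B2:5 / L7:9 / Y7:13 / C6:20] → B2 (5)
B2 → [L7:14 / Y7:18 / C6:22] → L7 (14)
L7 → [Y7:10 / C6:13] → Y7 (10)
Y7 → [C6:23] → C6 (23)
Return C6→00: 28.
Total = 8 + 5 + 14 + 10 + 23 + 28 = 88.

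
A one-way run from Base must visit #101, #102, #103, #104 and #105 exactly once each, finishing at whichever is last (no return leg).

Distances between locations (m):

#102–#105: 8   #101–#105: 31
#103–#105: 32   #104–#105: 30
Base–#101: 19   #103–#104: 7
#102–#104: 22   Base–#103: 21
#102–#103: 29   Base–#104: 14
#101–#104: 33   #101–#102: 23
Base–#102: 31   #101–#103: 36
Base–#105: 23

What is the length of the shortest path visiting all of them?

There are 5! = 120 possible orderings.
Base→#101→#102→#103→#104→#105: 19+23+29+7+30 = 108
Base→#101→#102→#103→#105→#104: 19+23+29+32+30 = 133
Base→#101→#102→#104→#103→#105: 19+23+22+7+32 = 103
Base→#101→#102→#104→#105→#103: 19+23+22+30+32 = 126
Base→#101→#102→#105→#103→#104: 19+23+8+32+7 = 89
Base→#101→#102→#105→#104→#103: 19+23+8+30+7 = 87
Base→#101→#103→#102→#104→#105: 19+36+29+22+30 = 136
Base→#101→#103→#102→#105→#104: 19+36+29+8+30 = 122
Base→#101→#103→#104→#102→#105: 19+36+7+22+8 = 92
Base→#101→#103→#104→#105→#102: 19+36+7+30+8 = 100
Base→#101→#103→#105→#102→#104: 19+36+32+8+22 = 117
Base→#101→#103→#105→#104→#102: 19+36+32+30+22 = 139
Base→#101→#104→#102→#103→#105: 19+33+22+29+32 = 135
Base→#101→#104→#102→#105→#103: 19+33+22+8+32 = 114
… (106 more)
Base→#104→#103→#105→#102→#101: 14+7+32+8+23 = 84  ← best
The minimum is 84.
One shortest path: Base → #104 → #103 → #105 → #102 → #101.

Minimum one-way distance = 84 m.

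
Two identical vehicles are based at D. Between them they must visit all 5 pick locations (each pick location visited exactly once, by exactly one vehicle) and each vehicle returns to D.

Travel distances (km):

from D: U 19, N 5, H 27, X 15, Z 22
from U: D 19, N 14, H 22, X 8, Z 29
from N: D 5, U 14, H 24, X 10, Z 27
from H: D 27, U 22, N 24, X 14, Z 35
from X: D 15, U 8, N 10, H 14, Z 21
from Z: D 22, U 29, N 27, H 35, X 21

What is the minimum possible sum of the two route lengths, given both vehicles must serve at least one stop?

108 km — the smallest possible combined total.

There are 2^4 − 1 = 15 ways to divide the 5 stops into two non-empty groups. For each, the best each vehicle can do is its own shortest tour through its group:
  {U} + {N, H, X, Z}: 38 + 86 = 124
  {N} + {U, H, X, Z}: 10 + 98 = 108
  {U, N} + {H, X, Z}: 38 + 84 = 122
  {H} + {U, N, X, Z}: 54 + 70 = 124
  {U, H} + {N, X, Z}: 68 + 58 = 126
  {N, H} + {U, X, Z}: 56 + 70 = 126
  … (15 splits in total)
Best: vehicle 1 D → N → D = 10; vehicle 2 D → U → H → X → Z → D = 98; combined 108.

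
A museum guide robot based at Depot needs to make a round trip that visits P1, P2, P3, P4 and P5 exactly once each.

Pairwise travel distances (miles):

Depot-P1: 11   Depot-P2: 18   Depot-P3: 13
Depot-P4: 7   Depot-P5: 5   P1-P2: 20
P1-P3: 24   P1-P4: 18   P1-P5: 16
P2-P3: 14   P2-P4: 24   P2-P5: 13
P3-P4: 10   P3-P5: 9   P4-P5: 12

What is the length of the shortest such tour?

Depot→P1→P2→P3→P4→P5→Depot: 11+20+14+10+12+5 = 72
Depot→P1→P2→P3→P5→P4→Depot: 11+20+14+9+12+7 = 73
Depot→P1→P2→P4→P3→P5→Depot: 11+20+24+10+9+5 = 79
Depot→P1→P2→P4→P5→P3→Depot: 11+20+24+12+9+13 = 89
Depot→P1→P2→P5→P3→P4→Depot: 11+20+13+9+10+7 = 70
Depot→P1→P2→P5→P4→P3→Depot: 11+20+13+12+10+13 = 79
Depot→P1→P3→P2→P4→P5→Depot: 11+24+14+24+12+5 = 90
Depot→P1→P3→P2→P5→P4→Depot: 11+24+14+13+12+7 = 81
Depot→P1→P3→P4→P2→P5→Depot: 11+24+10+24+13+5 = 87
Depot→P1→P3→P4→P5→P2→Depot: 11+24+10+12+13+18 = 88
Depot→P1→P3→P5→P2→P4→Depot: 11+24+9+13+24+7 = 88
Depot→P1→P3→P5→P4→P2→Depot: 11+24+9+12+24+18 = 98
Depot→P1→P4→P2→P3→P5→Depot: 11+18+24+14+9+5 = 81
Depot→P1→P4→P2→P5→P3→Depot: 11+18+24+13+9+13 = 88
… (46 more)
The minimum is 70.
One optimal route: Depot → P1 → P2 → P5 → P3 → P4 → Depot (or its reverse).

Minimum total distance: 70 miles.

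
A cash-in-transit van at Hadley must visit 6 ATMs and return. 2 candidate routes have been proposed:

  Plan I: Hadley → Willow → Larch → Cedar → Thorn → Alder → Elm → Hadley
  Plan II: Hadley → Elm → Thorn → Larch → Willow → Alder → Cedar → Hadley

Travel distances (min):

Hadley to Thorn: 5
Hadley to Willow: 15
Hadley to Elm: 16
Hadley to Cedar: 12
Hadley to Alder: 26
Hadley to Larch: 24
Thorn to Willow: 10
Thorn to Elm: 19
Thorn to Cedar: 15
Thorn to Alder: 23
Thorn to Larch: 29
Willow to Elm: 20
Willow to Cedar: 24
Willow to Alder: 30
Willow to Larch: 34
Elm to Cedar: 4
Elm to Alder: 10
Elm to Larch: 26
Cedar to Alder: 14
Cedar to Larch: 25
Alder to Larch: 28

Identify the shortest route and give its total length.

Plan I: 15 + 34 + 25 + 15 + 23 + 10 + 16 = 138
Plan II: 16 + 19 + 29 + 34 + 30 + 14 + 12 = 154

Shortest is Plan I, total 138 min.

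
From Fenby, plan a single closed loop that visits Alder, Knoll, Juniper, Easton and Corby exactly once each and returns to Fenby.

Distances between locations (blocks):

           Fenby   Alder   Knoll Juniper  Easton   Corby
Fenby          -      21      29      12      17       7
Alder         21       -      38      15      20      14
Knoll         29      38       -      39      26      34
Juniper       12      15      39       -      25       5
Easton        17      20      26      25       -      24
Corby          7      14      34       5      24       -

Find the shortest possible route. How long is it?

Fenby → Alder → Knoll → Juniper → Easton → Corby → Fenby: 21+38+39+25+24+7 = 154
Fenby → Alder → Knoll → Juniper → Corby → Easton → Fenby: 21+38+39+5+24+17 = 144
Fenby → Alder → Knoll → Easton → Juniper → Corby → Fenby: 21+38+26+25+5+7 = 122
Fenby → Alder → Knoll → Easton → Corby → Juniper → Fenby: 21+38+26+24+5+12 = 126
Fenby → Alder → Knoll → Corby → Juniper → Easton → Fenby: 21+38+34+5+25+17 = 140
Fenby → Alder → Knoll → Corby → Easton → Juniper → Fenby: 21+38+34+24+25+12 = 154
Fenby → Alder → Juniper → Knoll → Easton → Corby → Fenby: 21+15+39+26+24+7 = 132
Fenby → Alder → Juniper → Knoll → Corby → Easton → Fenby: 21+15+39+34+24+17 = 150
Fenby → Alder → Juniper → Easton → Knoll → Corby → Fenby: 21+15+25+26+34+7 = 128
Fenby → Alder → Juniper → Easton → Corby → Knoll → Fenby: 21+15+25+24+34+29 = 148
Fenby → Alder → Juniper → Corby → Knoll → Easton → Fenby: 21+15+5+34+26+17 = 118
Fenby → Alder → Juniper → Corby → Easton → Knoll → Fenby: 21+15+5+24+26+29 = 120
Fenby → Alder → Easton → Knoll → Juniper → Corby → Fenby: 21+20+26+39+5+7 = 118
Fenby → Alder → Easton → Knoll → Corby → Juniper → Fenby: 21+20+26+34+5+12 = 118
… (46 more)
Fenby → Knoll → Easton → Alder → Juniper → Corby → Fenby: 29+26+20+15+5+7 = 102  ← best
The minimum is 102.
One optimal route: Fenby → Knoll → Easton → Alder → Juniper → Corby → Fenby (or its reverse).

102 blocks — the shortest possible round trip.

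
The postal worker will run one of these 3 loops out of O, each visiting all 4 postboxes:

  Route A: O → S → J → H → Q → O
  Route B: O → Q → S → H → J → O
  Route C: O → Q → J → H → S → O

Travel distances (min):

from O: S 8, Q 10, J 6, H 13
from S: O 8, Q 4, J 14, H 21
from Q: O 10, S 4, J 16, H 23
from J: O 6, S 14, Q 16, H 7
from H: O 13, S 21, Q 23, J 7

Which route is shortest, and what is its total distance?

Route A: 8 + 14 + 7 + 23 + 10 = 62
Route B: 10 + 4 + 21 + 7 + 6 = 48
Route C: 10 + 16 + 7 + 21 + 8 = 62

48 min — Route B is the shortest.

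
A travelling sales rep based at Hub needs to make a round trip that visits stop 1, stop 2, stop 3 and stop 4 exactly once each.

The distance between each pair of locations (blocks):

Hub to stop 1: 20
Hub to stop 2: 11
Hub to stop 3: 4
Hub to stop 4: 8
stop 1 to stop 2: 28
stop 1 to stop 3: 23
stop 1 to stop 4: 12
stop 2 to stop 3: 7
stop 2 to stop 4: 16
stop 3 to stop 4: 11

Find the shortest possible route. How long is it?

59 blocks — the shortest possible round trip.

There are 12 distinct closed tours to check (reversals are equivalent).
Hub-stop 1-stop 2-stop 3-stop 4-Hub: 20+28+7+11+8 = 74
Hub-stop 1-stop 2-stop 4-stop 3-Hub: 20+28+16+11+4 = 79
Hub-stop 1-stop 3-stop 2-stop 4-Hub: 20+23+7+16+8 = 74
Hub-stop 1-stop 3-stop 4-stop 2-Hub: 20+23+11+16+11 = 81
Hub-stop 1-stop 4-stop 2-stop 3-Hub: 20+12+16+7+4 = 59
Hub-stop 1-stop 4-stop 3-stop 2-Hub: 20+12+11+7+11 = 61
Hub-stop 2-stop 1-stop 3-stop 4-Hub: 11+28+23+11+8 = 81
Hub-stop 2-stop 1-stop 4-stop 3-Hub: 11+28+12+11+4 = 66
Hub-stop 2-stop 3-stop 1-stop 4-Hub: 11+7+23+12+8 = 61
Hub-stop 2-stop 4-stop 1-stop 3-Hub: 11+16+12+23+4 = 66
Hub-stop 3-stop 1-stop 2-stop 4-Hub: 4+23+28+16+8 = 79
Hub-stop 3-stop 2-stop 1-stop 4-Hub: 4+7+28+12+8 = 59
The minimum is 59.
One optimal route: Hub → stop 1 → stop 4 → stop 2 → stop 3 → Hub (or its reverse).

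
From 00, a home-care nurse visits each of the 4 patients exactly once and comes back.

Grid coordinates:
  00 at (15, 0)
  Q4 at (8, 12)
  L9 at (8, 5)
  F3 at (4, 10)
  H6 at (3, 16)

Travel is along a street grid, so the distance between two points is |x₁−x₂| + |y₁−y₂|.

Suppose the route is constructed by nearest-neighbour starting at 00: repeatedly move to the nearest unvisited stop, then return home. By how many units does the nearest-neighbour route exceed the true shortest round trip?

The nearest-neighbour route is 4 longer than optimal.

00: L9=12, Q4=19, F3=21, H6=28 ⇒ L9
L9: Q4=7, F3=9, H6=16 ⇒ Q4
Q4: F3=6, H6=9 ⇒ F3
F3: H6=7 ⇒ H6
NN route 00 → L9 → Q4 → F3 → H6 → 00 costs 60.
Optimal: 00 → Q4 → H6 → F3 → L9 → 00 costs 56 (by enumerating all 12 distinct tours).
Excess = 60 − 56 = 4.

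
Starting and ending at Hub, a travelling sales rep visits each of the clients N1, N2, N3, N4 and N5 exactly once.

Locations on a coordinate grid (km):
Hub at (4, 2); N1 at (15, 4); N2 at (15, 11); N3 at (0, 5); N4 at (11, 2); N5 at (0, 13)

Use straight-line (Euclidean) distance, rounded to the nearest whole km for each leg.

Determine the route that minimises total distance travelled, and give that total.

Hub - N1 - N2 - N3 - N4 - N5 - Hub: 11+7+16+11+16+12 = 73
Hub - N1 - N2 - N3 - N5 - N4 - Hub: 11+7+16+8+16+7 = 65
Hub - N1 - N2 - N4 - N3 - N5 - Hub: 11+7+10+11+8+12 = 59
Hub - N1 - N2 - N4 - N5 - N3 - Hub: 11+7+10+16+8+5 = 57
Hub - N1 - N2 - N5 - N3 - N4 - Hub: 11+7+15+8+11+7 = 59
Hub - N1 - N2 - N5 - N4 - N3 - Hub: 11+7+15+16+11+5 = 65
Hub - N1 - N3 - N2 - N4 - N5 - Hub: 11+15+16+10+16+12 = 80
Hub - N1 - N3 - N2 - N5 - N4 - Hub: 11+15+16+15+16+7 = 80
Hub - N1 - N3 - N4 - N2 - N5 - Hub: 11+15+11+10+15+12 = 74
Hub - N1 - N3 - N4 - N5 - N2 - Hub: 11+15+11+16+15+14 = 82
Hub - N1 - N3 - N5 - N2 - N4 - Hub: 11+15+8+15+10+7 = 66
Hub - N1 - N3 - N5 - N4 - N2 - Hub: 11+15+8+16+10+14 = 74
Hub - N1 - N4 - N2 - N3 - N5 - Hub: 11+4+10+16+8+12 = 61
Hub - N1 - N4 - N2 - N5 - N3 - Hub: 11+4+10+15+8+5 = 53
… (46 more)
Hub - N3 - N5 - N2 - N1 - N4 - Hub: 5+8+15+7+4+7 = 46  ← best
The minimum is 46.
One optimal route: Hub → N3 → N5 → N2 → N1 → N4 → Hub (or its reverse).

Shortest round trip = 46 km.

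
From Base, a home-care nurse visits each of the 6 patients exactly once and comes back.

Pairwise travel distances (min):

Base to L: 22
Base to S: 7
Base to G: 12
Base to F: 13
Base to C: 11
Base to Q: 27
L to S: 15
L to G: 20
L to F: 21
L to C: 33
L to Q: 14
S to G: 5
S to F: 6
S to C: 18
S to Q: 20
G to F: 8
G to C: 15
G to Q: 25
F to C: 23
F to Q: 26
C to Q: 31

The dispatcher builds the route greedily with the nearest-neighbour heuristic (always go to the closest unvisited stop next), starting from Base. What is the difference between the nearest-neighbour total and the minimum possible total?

Base: S=7, C=11, G=12, F=13, L=22, Q=27 ⇒ S
S: G=5, F=6, L=15, C=18, Q=20 ⇒ G
G: F=8, C=15, L=20, Q=25 ⇒ F
F: L=21, C=23, Q=26 ⇒ L
L: Q=14, C=33 ⇒ Q
Q: C=31 ⇒ C
NN route Base → S → G → F → L → Q → C → Base costs 97.
Optimal: Base → L → Q → S → F → G → C → Base costs 96 (by enumerating all 360 distinct tours).
Excess = 97 − 96 = 1.

The nearest-neighbour route is 1 min longer than optimal.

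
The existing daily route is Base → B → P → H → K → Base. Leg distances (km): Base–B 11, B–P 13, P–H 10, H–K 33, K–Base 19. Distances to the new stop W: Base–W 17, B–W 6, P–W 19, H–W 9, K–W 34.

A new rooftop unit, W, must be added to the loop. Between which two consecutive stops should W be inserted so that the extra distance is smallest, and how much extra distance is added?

+10 km — insert W between H and K.

Insertion cost between consecutive stops i–j is d(i,W) + d(W,j) − d(i,j):
  between Base and B: 17 + 6 − 11 = 12
  between B and P: 6 + 19 − 13 = 12
  between P and H: 19 + 9 − 10 = 18
  between H and K: 9 + 34 − 33 = 10
  between K and Base: 34 + 17 − 19 = 32
Cheapest insertion is between H and K, adding 10.
New total = 86 + 10 = 96.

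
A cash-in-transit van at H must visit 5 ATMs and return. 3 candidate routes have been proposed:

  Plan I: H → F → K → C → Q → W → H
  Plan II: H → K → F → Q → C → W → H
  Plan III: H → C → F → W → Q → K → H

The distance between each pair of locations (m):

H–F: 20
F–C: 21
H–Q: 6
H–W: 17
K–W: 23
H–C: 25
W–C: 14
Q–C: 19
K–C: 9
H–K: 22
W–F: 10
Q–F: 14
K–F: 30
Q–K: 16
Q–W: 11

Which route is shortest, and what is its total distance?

Plan I: 20 + 30 + 9 + 19 + 11 + 17 = 106
Plan II: 22 + 30 + 14 + 19 + 14 + 17 = 116
Plan III: 25 + 21 + 10 + 11 + 16 + 22 = 105

Shortest is Plan III, total 105 m.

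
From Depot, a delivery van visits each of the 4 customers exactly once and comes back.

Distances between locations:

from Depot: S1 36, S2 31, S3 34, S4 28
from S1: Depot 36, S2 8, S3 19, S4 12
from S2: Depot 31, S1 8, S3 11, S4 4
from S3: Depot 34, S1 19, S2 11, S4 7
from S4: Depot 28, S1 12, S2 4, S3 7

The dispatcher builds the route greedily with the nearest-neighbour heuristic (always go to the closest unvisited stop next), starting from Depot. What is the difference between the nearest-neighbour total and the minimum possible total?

Excess over optimum: 4.

From Depot: S4=28, S2=31, S3=34, S1=36 → choose S4 (28).
From S4: S2=4, S3=7, S1=12 → choose S2 (4).
From S2: S1=8, S3=11 → choose S1 (8).
From S1: S3=19 → choose S3 (19).
NN route Depot → S4 → S2 → S1 → S3 → Depot costs 93.
Optimal: Depot → S1 → S2 → S4 → S3 → Depot costs 89 (by enumerating all 12 distinct tours).
Excess = 93 − 89 = 4.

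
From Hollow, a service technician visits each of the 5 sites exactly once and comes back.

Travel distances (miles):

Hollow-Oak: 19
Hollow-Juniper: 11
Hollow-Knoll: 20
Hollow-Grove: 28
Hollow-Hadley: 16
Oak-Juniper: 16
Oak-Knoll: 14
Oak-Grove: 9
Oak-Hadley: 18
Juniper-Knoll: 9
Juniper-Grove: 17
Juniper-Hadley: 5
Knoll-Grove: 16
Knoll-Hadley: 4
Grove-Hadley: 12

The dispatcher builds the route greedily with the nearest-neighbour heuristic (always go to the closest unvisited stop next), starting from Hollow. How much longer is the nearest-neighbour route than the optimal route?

7 miles longer than the optimal tour.

Hollow: Juniper=11, Hadley=16, Oak=19, Knoll=20, Grove=28 ⇒ Juniper
Juniper: Hadley=5, Knoll=9, Oak=16, Grove=17 ⇒ Hadley
Hadley: Knoll=4, Grove=12, Oak=18 ⇒ Knoll
Knoll: Oak=14, Grove=16 ⇒ Oak
Oak: Grove=9 ⇒ Grove
NN route Hollow → Juniper → Hadley → Knoll → Oak → Grove → Hollow costs 71.
Optimal: Hollow → Oak → Grove → Knoll → Hadley → Juniper → Hollow costs 64 (by enumerating all 60 distinct tours).
Excess = 71 − 64 = 7.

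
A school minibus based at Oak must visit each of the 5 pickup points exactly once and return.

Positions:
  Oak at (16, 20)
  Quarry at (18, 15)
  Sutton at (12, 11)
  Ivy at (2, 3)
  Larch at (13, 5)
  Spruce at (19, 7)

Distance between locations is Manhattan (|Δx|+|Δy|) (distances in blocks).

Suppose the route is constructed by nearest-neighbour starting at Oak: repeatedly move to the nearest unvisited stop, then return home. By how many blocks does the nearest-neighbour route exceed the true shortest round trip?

The nearest-neighbour route is 12 blocks longer than optimal.

Oak: Quarry=7, Sutton=13, Spruce=16, Larch=18, Ivy=31 ⇒ Quarry
Quarry: Spruce=9, Sutton=10, Larch=15, Ivy=28 ⇒ Spruce
Spruce: Larch=8, Sutton=11, Ivy=21 ⇒ Larch
Larch: Sutton=7, Ivy=13 ⇒ Sutton
Sutton: Ivy=18 ⇒ Ivy
NN route Oak → Quarry → Spruce → Larch → Sutton → Ivy → Oak costs 80.
Optimal: Oak → Quarry → Spruce → Larch → Ivy → Sutton → Oak costs 68 (by enumerating all 60 distinct tours).
Excess = 80 − 68 = 12.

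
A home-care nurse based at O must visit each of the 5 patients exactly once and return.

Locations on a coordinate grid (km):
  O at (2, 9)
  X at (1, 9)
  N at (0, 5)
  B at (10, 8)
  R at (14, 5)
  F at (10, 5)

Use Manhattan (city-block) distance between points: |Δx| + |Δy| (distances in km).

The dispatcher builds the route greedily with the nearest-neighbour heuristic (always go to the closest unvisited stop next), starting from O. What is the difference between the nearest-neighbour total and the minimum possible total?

From O: X=1, N=6, B=9, F=12, R=16 → choose X (1).
From X: N=5, B=10, F=13, R=17 → choose N (5).
From N: F=10, B=13, R=14 → choose F (10).
From F: B=3, R=4 → choose B (3).
From B: R=7 → choose R (7).
NN route O → X → N → F → B → R → O costs 42.
Optimal: O → X → N → R → F → B → O costs 36 (by enumerating all 60 distinct tours).
Excess = 42 − 36 = 6.

The nearest-neighbour route is 6 km longer than optimal.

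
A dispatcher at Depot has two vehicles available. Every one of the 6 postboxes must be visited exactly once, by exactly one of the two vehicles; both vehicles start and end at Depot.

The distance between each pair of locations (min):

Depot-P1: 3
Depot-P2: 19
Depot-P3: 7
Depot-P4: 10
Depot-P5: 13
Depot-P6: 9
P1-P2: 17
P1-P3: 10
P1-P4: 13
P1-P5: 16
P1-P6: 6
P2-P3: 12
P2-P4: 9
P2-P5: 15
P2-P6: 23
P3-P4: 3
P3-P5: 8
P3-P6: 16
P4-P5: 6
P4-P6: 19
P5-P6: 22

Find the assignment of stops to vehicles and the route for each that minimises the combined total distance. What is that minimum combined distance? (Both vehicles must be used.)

There are 2^5 − 1 = 31 ways to divide the 6 stops into two non-empty groups. For each, the best each vehicle can do is its own shortest tour through its group:
  {P1} + {P2, P3, P4, P5, P6}: 6 + 62 = 68
  {P2} + {P1, P3, P4, P5, P6}: 38 + 47 = 85
  {P1, P2} + {P3, P4, P5, P6}: 39 + 47 = 86
  {P3} + {P1, P2, P4, P5, P6}: 14 + 60 = 74
  {P1, P3} + {P2, P4, P5, P6}: 20 + 60 = 80
  {P2, P3} + {P1, P4, P5, P6}: 38 + 47 = 85
  … (31 splits in total)
  {P2, P3, P4, P5} + {P1, P6}: 47 + 18 = 65  ← best
Best: vehicle 1 Depot → P3 → P2 → P4 → P5 → Depot = 47; vehicle 2 Depot → P1 → P6 → Depot = 18; combined 65.

65 min — the smallest possible combined total.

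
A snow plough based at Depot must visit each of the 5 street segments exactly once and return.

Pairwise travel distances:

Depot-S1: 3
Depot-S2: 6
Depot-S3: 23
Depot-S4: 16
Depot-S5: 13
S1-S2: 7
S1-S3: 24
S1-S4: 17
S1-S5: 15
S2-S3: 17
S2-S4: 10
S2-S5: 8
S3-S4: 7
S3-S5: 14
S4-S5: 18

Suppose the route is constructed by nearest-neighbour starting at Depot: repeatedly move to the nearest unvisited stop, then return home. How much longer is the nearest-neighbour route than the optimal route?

Depot: S1=3, S2=6, S5=13, S4=16, S3=23 ⇒ S1
S1: S2=7, S5=15, S4=17, S3=24 ⇒ S2
S2: S5=8, S4=10, S3=17 ⇒ S5
S5: S3=14, S4=18 ⇒ S3
S3: S4=7 ⇒ S4
NN route Depot → S1 → S2 → S5 → S3 → S4 → Depot costs 55.
Optimal: Depot → S1 → S2 → S4 → S3 → S5 → Depot costs 54 (by enumerating all 60 distinct tours).
Excess = 55 − 54 = 1.

Excess over optimum: 1.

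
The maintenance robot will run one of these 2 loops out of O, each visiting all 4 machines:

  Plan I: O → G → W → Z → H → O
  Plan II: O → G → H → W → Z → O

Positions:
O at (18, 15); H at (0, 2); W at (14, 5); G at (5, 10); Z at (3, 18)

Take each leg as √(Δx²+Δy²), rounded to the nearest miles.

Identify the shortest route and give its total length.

Shortest is Plan II, total 69 miles.

Plan I: 14 + 10 + 17 + 16 + 22 = 79
Plan II: 14 + 9 + 14 + 17 + 15 = 69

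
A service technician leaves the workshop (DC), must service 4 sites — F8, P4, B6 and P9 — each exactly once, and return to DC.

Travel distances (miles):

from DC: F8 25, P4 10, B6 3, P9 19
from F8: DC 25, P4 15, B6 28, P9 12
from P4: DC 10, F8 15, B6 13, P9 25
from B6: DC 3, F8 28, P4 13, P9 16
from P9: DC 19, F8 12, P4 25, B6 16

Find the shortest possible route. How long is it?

With 4 stops there are 4!/2 = 12 distinct round trips (a route and its reverse cost the same).
DC → F8 → P4 → B6 → P9 → DC: 25+15+13+16+19 = 88
DC → F8 → P4 → P9 → B6 → DC: 25+15+25+16+3 = 84
DC → F8 → B6 → P4 → P9 → DC: 25+28+13+25+19 = 110
DC → F8 → B6 → P9 → P4 → DC: 25+28+16+25+10 = 104
DC → F8 → P9 → P4 → B6 → DC: 25+12+25+13+3 = 78
DC → F8 → P9 → B6 → P4 → DC: 25+12+16+13+10 = 76
DC → P4 → F8 → B6 → P9 → DC: 10+15+28+16+19 = 88
DC → P4 → F8 → P9 → B6 → DC: 10+15+12+16+3 = 56
DC → P4 → B6 → F8 → P9 → DC: 10+13+28+12+19 = 82
DC → P4 → P9 → F8 → B6 → DC: 10+25+12+28+3 = 78
DC → B6 → F8 → P4 → P9 → DC: 3+28+15+25+19 = 90
DC → B6 → P4 → F8 → P9 → DC: 3+13+15+12+19 = 62
The minimum is 56.
One optimal route: DC → P4 → F8 → P9 → B6 → DC (or its reverse).

Shortest round trip = 56 miles.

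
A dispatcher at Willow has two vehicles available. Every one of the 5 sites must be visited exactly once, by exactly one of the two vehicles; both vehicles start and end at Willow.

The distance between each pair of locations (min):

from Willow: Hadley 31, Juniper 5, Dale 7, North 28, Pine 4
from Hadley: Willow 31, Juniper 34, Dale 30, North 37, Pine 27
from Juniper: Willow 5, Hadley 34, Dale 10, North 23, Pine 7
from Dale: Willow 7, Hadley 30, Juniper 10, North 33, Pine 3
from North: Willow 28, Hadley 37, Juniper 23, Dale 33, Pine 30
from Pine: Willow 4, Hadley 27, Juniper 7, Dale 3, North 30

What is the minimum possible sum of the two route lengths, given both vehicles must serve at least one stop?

There are 2^4 − 1 = 15 ways to divide the 5 stops into two non-empty groups. For each, the best each vehicle can do is its own shortest tour through its group:
  {Hadley} + {Juniper, Dale, North, Pine}: 62 + 68 = 130
  {Juniper} + {Hadley, Dale, North, Pine}: 10 + 102 = 112
  {Hadley, Juniper} + {Dale, North, Pine}: 70 + 68 = 138
  {Dale} + {Hadley, Juniper, North, Pine}: 14 + 96 = 110
  {Hadley, Dale} + {Juniper, North, Pine}: 68 + 62 = 130
  {Juniper, Dale} + {Hadley, North, Pine}: 22 + 96 = 118
  … (15 splits in total)
Best: vehicle 1 Willow → Dale → Willow = 14; vehicle 2 Willow → Juniper → North → Hadley → Pine → Willow = 96; combined 110.

Minimum combined distance: 110 min.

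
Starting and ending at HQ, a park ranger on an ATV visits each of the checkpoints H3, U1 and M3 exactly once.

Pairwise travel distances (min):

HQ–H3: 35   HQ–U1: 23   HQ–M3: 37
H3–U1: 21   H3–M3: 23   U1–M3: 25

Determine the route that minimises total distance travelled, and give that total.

Shortest round trip = 104 min.

With 3 stops there are 3!/2 = 3 distinct round trips (a route and its reverse cost the same).
HQ → H3 → U1 → M3 → HQ: 35+21+25+37 = 118
HQ → H3 → M3 → U1 → HQ: 35+23+25+23 = 106
HQ → U1 → H3 → M3 → HQ: 23+21+23+37 = 104
The minimum is 104.
One optimal route: HQ → U1 → H3 → M3 → HQ (or its reverse).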